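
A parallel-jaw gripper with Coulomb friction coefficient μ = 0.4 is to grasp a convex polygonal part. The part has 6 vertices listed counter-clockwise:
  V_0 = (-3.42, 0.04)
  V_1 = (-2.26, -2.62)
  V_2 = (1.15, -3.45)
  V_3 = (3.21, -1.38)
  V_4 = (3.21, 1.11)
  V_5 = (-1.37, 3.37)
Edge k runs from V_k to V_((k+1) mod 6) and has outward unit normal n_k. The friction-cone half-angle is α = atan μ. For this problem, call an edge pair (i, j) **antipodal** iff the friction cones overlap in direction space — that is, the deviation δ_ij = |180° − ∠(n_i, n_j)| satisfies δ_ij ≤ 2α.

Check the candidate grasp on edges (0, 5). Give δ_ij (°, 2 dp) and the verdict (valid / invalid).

α = atan 0.4 = 21.80°;  2α = 43.60°
edge 0: e_0 = (+1.16, -2.66);  n_0 = (-0.9166, -0.3997)
edge 5: e_5 = (-2.05, -3.33);  n_5 = (-0.8516, +0.5242)
∠(n_0, n_5) = 55.18°
δ = |180° − 55.18°| = 124.82°
124.82° > 2α = 43.60°  →  invalid

δ = 124.82°, invalid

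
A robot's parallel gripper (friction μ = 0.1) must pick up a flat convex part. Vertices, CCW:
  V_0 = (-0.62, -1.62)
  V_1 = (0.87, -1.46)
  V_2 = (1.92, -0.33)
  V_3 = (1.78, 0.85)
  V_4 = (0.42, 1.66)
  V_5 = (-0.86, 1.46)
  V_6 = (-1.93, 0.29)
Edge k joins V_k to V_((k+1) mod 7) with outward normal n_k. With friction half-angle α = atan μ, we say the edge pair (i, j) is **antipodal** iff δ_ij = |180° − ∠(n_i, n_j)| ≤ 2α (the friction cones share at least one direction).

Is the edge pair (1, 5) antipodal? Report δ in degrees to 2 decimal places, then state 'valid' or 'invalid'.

α = atan 0.1 = 5.71°;  2α = 11.42°
edge 1: e_1 = (+1.05, +1.13);  n_1 = (+0.7326, -0.6807)
edge 5: e_5 = (-1.07, -1.17);  n_5 = (-0.7379, +0.6749)
∠(n_1, n_5) = 179.55°
δ = |180° − 179.55°| = 0.45°
0.45° ≤ 2α = 11.42°  →  valid

δ = 0.45°, valid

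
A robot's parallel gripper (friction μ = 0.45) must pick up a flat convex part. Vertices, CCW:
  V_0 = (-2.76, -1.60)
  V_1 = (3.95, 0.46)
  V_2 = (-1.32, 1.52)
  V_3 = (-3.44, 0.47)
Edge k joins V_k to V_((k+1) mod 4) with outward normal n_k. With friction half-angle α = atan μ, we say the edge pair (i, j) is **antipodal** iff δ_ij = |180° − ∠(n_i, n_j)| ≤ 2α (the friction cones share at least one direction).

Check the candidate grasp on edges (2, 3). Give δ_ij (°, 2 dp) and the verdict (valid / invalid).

α = atan 0.45 = 24.23°;  2α = 48.46°
edge 2: e_2 = (-2.12, -1.05);  n_2 = (-0.4438, +0.8961)
edge 3: e_3 = (+0.68, -2.07);  n_3 = (-0.9501, -0.3121)
∠(n_2, n_3) = 81.84°
δ = |180° − 81.84°| = 98.16°
98.16° > 2α = 48.46°  →  invalid

δ = 98.16°, invalid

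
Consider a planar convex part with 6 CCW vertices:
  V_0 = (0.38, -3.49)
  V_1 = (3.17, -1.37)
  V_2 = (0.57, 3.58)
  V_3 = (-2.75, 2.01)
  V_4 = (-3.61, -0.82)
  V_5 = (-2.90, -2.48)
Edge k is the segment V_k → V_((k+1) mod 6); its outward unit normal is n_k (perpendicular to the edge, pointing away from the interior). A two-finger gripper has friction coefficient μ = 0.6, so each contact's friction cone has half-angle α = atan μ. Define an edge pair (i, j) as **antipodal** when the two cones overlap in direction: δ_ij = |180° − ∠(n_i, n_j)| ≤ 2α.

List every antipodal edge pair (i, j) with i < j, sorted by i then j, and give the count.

α = atan 0.6 = 30.96°;  2α = 61.93°
n_0 = (+0.6050, -0.7962)
n_1 = (+0.8853, +0.4650)
n_2 = (-0.4275, +0.9040)
n_3 = (-0.9568, +0.2908)
n_4 = (-0.9194, -0.3933)
n_5 = (-0.2943, -0.9557)
  (0,1): δ = 99.52°  ·
  (0,2): δ = 11.92°  ✓
  (0,3): δ = 35.87°  ✓
  (0,4): δ = 75.93°  ·
  (0,5): δ = 125.66°  ·
  (1,2): δ = 92.40°  ·
  (1,3): δ = 44.61°  ✓
  (1,4): δ = 4.55°  ✓
  (1,5): δ = 45.17°  ✓
  (2,3): δ = 132.21°  ·
  (2,4): δ = 92.15°  ·
  (2,5): δ = 42.42°  ✓
  (3,4): δ = 139.94°  ·
  (3,5): δ = 90.21°  ·
  (4,5): δ = 130.27°  ·
antipodal pairs: 6

count = 6; pairs: (0,2), (0,3), (1,3), (1,4), (1,5), (2,5)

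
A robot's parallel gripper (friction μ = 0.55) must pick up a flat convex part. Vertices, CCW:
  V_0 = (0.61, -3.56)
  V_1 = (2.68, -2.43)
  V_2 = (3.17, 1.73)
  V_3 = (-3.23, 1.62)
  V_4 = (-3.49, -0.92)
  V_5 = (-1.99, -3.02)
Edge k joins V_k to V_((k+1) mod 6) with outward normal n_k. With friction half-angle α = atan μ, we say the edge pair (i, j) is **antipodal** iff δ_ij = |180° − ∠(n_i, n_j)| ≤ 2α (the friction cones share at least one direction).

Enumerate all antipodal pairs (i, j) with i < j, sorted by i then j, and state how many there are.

α = atan 0.55 = 28.81°;  2α = 57.62°
n_0 = (+0.4791, -0.8777)
n_1 = (+0.9931, -0.1170)
n_2 = (-0.0172, +0.9999)
n_3 = (-0.9948, +0.1018)
n_4 = (-0.8137, -0.5812)
n_5 = (-0.2034, -0.9791)
  (0,1): δ = 125.35°  ·
  (0,2): δ = 27.65°  ✓
  (0,3): δ = 55.53°  ✓
  (0,4): δ = 96.91°  ·
  (0,5): δ = 139.64°  ·
  (1,2): δ = 82.30°  ·
  (1,3): δ = 0.87°  ✓
  (1,4): δ = 42.26°  ✓
  (1,5): δ = 84.98°  ·
  (2,3): δ = 96.83°  ·
  (2,4): δ = 55.45°  ✓
  (2,5): δ = 12.72°  ✓
  (3,4): δ = 138.62°  ·
  (3,5): δ = 95.89°  ·
  (4,5): δ = 137.27°  ·
antipodal pairs: 6

count = 6; pairs: (0,2), (0,3), (1,3), (1,4), (2,4), (2,5)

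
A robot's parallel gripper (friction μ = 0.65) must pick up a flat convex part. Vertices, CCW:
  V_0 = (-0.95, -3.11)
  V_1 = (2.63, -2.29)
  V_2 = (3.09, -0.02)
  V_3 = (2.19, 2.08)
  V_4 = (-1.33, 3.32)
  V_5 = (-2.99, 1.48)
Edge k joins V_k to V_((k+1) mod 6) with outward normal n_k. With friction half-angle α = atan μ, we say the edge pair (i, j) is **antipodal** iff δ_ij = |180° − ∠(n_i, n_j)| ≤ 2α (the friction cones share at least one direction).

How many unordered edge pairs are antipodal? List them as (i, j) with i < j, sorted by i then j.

α = atan 0.65 = 33.02°;  2α = 66.05°
n_0 = (+0.2233, -0.9748)
n_1 = (+0.9801, -0.1986)
n_2 = (+0.9191, +0.3939)
n_3 = (+0.3323, +0.9432)
n_4 = (-0.7425, +0.6699)
n_5 = (-0.9138, -0.4061)
  (0,1): δ = 114.36°  ·
  (0,2): δ = 79.70°  ·
  (0,3): δ = 32.31°  ✓
  (0,4): δ = 35.04°  ✓
  (0,5): δ = 101.06°  ·
  (1,2): δ = 145.35°  ·
  (1,3): δ = 97.95°  ·
  (1,4): δ = 30.60°  ✓
  (1,5): δ = 35.42°  ✓
  (2,3): δ = 132.60°  ·
  (2,4): δ = 65.25°  ✓
  (2,5): δ = 0.76°  ✓
  (3,4): δ = 112.65°  ·
  (3,5): δ = 46.63°  ✓
  (4,5): δ = 113.98°  ·
antipodal pairs: 7

count = 7; pairs: (0,3), (0,4), (1,4), (1,5), (2,4), (2,5), (3,5)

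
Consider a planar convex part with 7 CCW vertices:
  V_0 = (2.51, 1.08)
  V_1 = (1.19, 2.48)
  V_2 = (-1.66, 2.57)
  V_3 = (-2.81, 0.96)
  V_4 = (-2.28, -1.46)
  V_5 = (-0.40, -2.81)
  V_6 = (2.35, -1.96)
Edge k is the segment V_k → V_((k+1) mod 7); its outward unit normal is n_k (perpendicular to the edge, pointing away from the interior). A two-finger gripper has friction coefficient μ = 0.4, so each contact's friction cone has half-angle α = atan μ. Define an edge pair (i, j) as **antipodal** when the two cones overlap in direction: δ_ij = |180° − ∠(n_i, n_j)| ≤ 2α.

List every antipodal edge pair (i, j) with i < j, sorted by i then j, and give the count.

count = 7; pairs: (0,3), (0,4), (1,4), (1,5), (2,5), (2,6), (3,6)

α = atan 0.4 = 21.80°;  2α = 43.60°
n_0 = (+0.7276, +0.6860)
n_1 = (+0.0316, +0.9995)
n_2 = (-0.8137, +0.5812)
n_3 = (-0.9768, -0.2139)
n_4 = (-0.5833, -0.8123)
n_5 = (+0.2953, -0.9554)
n_6 = (+0.9986, -0.0526)
  (0,1): δ = 135.12°  ·
  (0,2): δ = 78.85°  ·
  (0,3): δ = 30.96°  ✓
  (0,4): δ = 11.00°  ✓
  (0,5): δ = 63.86°  ·
  (0,6): δ = 133.67°  ·
  (1,2): δ = 123.73°  ·
  (1,3): δ = 75.84°  ·
  (1,4): δ = 33.87°  ✓
  (1,5): δ = 18.98°  ✓
  (1,6): δ = 88.80°  ·
  (2,3): δ = 132.11°  ·
  (2,4): δ = 90.14°  ·
  (2,5): δ = 37.29°  ✓
  (2,6): δ = 32.52°  ✓
  (3,4): δ = 138.03°  ·
  (3,5): δ = 85.18°  ·
  (3,6): δ = 15.37°  ✓
  (4,5): δ = 127.14°  ·
  (4,6): δ = 57.33°  ·
  (5,6): δ = 110.19°  ·
antipodal pairs: 7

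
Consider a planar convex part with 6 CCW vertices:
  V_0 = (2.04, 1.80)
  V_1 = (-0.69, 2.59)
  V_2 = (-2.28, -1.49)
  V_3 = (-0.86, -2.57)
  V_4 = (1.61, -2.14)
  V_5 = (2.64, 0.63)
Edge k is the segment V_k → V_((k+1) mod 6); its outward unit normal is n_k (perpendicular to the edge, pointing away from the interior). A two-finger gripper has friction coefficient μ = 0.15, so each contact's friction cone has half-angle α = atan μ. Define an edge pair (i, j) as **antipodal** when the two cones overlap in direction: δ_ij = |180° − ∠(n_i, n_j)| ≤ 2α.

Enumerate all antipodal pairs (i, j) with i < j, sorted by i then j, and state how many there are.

α = atan 0.15 = 8.53°;  2α = 17.06°
n_0 = (+0.2780, +0.9606)
n_1 = (-0.9317, +0.3631)
n_2 = (-0.6054, -0.7959)
n_3 = (+0.1715, -0.9852)
n_4 = (+0.9373, -0.3485)
n_5 = (+0.8898, +0.4563)
  (0,1): δ = 95.15°  ·
  (0,2): δ = 21.12°  ·
  (0,3): δ = 26.01°  ·
  (0,4): δ = 85.74°  ·
  (0,5): δ = 133.29°  ·
  (1,2): δ = 105.96°  ·
  (1,3): δ = 58.83°  ·
  (1,4): δ = 0.89°  ✓
  (1,5): δ = 48.44°  ·
  (2,3): δ = 132.87°  ·
  (2,4): δ = 73.14°  ·
  (2,5): δ = 25.60°  ·
  (3,4): δ = 120.27°  ·
  (3,5): δ = 72.73°  ·
  (4,5): δ = 132.45°  ·
antipodal pairs: 1

count = 1; pairs: (1,4)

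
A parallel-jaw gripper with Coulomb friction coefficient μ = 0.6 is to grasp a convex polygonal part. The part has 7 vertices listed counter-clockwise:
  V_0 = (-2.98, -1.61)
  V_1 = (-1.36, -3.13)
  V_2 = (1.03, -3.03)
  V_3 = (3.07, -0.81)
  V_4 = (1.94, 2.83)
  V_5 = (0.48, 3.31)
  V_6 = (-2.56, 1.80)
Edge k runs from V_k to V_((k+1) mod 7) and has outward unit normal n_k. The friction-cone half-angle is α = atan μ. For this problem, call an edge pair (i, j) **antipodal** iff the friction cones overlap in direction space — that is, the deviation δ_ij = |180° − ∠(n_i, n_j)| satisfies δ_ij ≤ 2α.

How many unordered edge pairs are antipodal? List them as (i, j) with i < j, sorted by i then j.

α = atan 0.6 = 30.96°;  2α = 61.93°
n_0 = (-0.6842, -0.7293)
n_1 = (+0.0418, -0.9991)
n_2 = (+0.7363, -0.6766)
n_3 = (+0.9550, +0.2965)
n_4 = (+0.3123, +0.9500)
n_5 = (-0.4449, +0.8956)
n_6 = (-0.9925, +0.1222)
  (0,1): δ = 134.43°  ·
  (0,2): δ = 89.40°  ·
  (0,3): δ = 29.58°  ✓
  (0,4): δ = 24.98°  ✓
  (0,5): δ = 69.59°  ·
  (0,6): δ = 126.15°  ·
  (1,2): δ = 134.98°  ·
  (1,3): δ = 75.15°  ·
  (1,4): δ = 20.60°  ✓
  (1,5): δ = 24.02°  ✓
  (1,6): δ = 80.58°  ·
  (2,3): δ = 120.17°  ·
  (2,4): δ = 65.62°  ·
  (2,5): δ = 21.01°  ✓
  (2,6): δ = 35.56°  ✓
  (3,4): δ = 125.45°  ·
  (3,5): δ = 80.83°  ·
  (3,6): δ = 24.27°  ✓
  (4,5): δ = 135.39°  ·
  (4,6): δ = 78.82°  ·
  (5,6): δ = 123.44°  ·
antipodal pairs: 7

count = 7; pairs: (0,3), (0,4), (1,4), (1,5), (2,5), (2,6), (3,6)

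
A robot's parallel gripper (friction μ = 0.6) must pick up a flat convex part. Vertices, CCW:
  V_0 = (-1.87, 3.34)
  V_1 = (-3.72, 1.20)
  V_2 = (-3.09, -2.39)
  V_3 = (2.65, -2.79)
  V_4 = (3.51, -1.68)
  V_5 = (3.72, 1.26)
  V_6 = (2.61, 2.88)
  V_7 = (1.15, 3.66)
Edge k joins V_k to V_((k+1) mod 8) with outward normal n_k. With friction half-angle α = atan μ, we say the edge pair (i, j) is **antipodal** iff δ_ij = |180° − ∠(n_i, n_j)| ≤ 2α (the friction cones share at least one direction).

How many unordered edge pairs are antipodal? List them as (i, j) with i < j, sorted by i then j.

α = atan 0.6 = 30.96°;  2α = 61.93°
n_0 = (-0.7565, +0.6540)
n_1 = (-0.9849, -0.1728)
n_2 = (-0.0695, -0.9976)
n_3 = (+0.7905, -0.6125)
n_4 = (+0.9975, -0.0712)
n_5 = (+0.8249, +0.5652)
n_6 = (+0.4712, +0.8820)
n_7 = (-0.1054, +0.9944)
  (0,1): δ = 129.20°  ·
  (0,2): δ = 53.14°  ✓
  (0,3): δ = 3.08°  ✓
  (0,4): δ = 36.76°  ✓
  (0,5): δ = 75.26°  ·
  (0,6): δ = 102.73°  ·
  (0,7): δ = 136.89°  ·
  (1,2): δ = 103.94°  ·
  (1,3): δ = 47.72°  ✓
  (1,4): δ = 14.04°  ✓
  (1,5): δ = 24.47°  ✓
  (1,6): δ = 51.93°  ✓
  (1,7): δ = 86.10°  ·
  (2,3): δ = 123.78°  ·
  (2,4): δ = 90.10°  ·
  (2,5): δ = 51.60°  ✓
  (2,6): δ = 24.13°  ✓
  (2,7): δ = 10.03°  ✓
  (3,4): δ = 146.32°  ·
  (3,5): δ = 107.81°  ·
  (3,6): δ = 80.35°  ·
  (3,7): δ = 46.18°  ✓
  (4,5): δ = 141.50°  ·
  (4,6): δ = 114.03°  ·
  (4,7): δ = 79.87°  ·
  (5,6): δ = 152.53°  ·
  (5,7): δ = 118.37°  ·
  (6,7): δ = 145.84°  ·
antipodal pairs: 11

count = 11; pairs: (0,2), (0,3), (0,4), (1,3), (1,4), (1,5), (1,6), (2,5), (2,6), (2,7), (3,7)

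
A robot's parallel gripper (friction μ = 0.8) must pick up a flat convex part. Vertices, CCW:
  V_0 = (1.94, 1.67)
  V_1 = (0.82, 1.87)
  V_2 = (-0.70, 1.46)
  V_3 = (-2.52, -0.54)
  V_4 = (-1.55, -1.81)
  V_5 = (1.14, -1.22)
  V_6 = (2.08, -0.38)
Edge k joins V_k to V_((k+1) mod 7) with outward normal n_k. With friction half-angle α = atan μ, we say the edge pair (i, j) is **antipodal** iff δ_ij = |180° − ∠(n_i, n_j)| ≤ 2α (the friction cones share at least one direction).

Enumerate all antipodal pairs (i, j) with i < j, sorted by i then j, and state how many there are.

count = 10; pairs: (0,3), (0,4), (0,5), (1,3), (1,4), (1,5), (2,4), (2,5), (2,6), (3,6)

α = atan 0.8 = 38.66°;  2α = 77.32°
n_0 = (+0.1758, +0.9844)
n_1 = (-0.2604, +0.9655)
n_2 = (-0.7396, +0.6730)
n_3 = (-0.7947, -0.6070)
n_4 = (+0.2142, -0.9768)
n_5 = (+0.6663, -0.7457)
n_6 = (+0.9977, +0.0681)
  (0,1): δ = 154.78°  ·
  (0,2): δ = 122.18°  ·
  (0,3): δ = 42.50°  ✓
  (0,4): δ = 22.50°  ✓
  (0,5): δ = 51.91°  ✓
  (0,6): δ = 104.03°  ·
  (1,2): δ = 147.40°  ·
  (1,3): δ = 67.72°  ✓
  (1,4): δ = 2.72°  ✓
  (1,5): δ = 26.69°  ✓
  (1,6): δ = 78.81°  ·
  (2,3): δ = 100.33°  ·
  (2,4): δ = 35.33°  ✓
  (2,5): δ = 5.91°  ✓
  (2,6): δ = 46.21°  ✓
  (3,4): δ = 115.00°  ·
  (3,5): δ = 85.59°  ·
  (3,6): δ = 33.47°  ✓
  (4,5): δ = 150.59°  ·
  (4,6): δ = 98.46°  ·
  (5,6): δ = 127.88°  ·
antipodal pairs: 10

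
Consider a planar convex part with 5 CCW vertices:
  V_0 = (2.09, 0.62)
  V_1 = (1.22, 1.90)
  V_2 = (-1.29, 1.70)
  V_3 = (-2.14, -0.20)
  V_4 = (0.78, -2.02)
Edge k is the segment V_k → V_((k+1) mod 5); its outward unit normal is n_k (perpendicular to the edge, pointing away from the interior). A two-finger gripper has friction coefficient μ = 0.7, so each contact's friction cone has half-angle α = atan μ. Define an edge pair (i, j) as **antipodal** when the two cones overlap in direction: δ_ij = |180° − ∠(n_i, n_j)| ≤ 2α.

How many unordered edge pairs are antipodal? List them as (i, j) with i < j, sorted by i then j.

α = atan 0.7 = 34.99°;  2α = 69.98°
n_0 = (+0.8270, +0.5621)
n_1 = (-0.0794, +0.9968)
n_2 = (-0.9128, +0.4084)
n_3 = (-0.5290, -0.8487)
n_4 = (+0.8958, -0.4445)
  (0,1): δ = 119.65°  ·
  (0,2): δ = 58.31°  ✓
  (0,3): δ = 23.86°  ✓
  (0,4): δ = 119.41°  ·
  (1,2): δ = 118.66°  ·
  (1,3): δ = 36.49°  ✓
  (1,4): δ = 59.05°  ✓
  (2,3): δ = 97.83°  ·
  (2,4): δ = 2.29°  ✓
  (3,4): δ = 84.46°  ·
antipodal pairs: 5

count = 5; pairs: (0,2), (0,3), (1,3), (1,4), (2,4)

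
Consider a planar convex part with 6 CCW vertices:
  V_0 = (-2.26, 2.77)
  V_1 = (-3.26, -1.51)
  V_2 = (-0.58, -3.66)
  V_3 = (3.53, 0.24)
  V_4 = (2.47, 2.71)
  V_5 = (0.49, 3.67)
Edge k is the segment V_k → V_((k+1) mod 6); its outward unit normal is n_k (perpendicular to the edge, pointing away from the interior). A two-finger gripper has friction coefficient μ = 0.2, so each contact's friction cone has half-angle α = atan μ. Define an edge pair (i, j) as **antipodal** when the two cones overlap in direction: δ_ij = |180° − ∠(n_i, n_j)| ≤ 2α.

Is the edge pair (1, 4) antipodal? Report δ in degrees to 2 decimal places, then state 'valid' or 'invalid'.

δ = 12.87°, valid

α = atan 0.2 = 11.31°;  2α = 22.62°
edge 1: e_1 = (+2.68, -2.15);  n_1 = (-0.6258, -0.7800)
edge 4: e_4 = (-1.98, +0.96);  n_4 = (+0.4363, +0.8998)
∠(n_1, n_4) = 167.13°
δ = |180° − 167.13°| = 12.87°
12.87° ≤ 2α = 22.62°  →  valid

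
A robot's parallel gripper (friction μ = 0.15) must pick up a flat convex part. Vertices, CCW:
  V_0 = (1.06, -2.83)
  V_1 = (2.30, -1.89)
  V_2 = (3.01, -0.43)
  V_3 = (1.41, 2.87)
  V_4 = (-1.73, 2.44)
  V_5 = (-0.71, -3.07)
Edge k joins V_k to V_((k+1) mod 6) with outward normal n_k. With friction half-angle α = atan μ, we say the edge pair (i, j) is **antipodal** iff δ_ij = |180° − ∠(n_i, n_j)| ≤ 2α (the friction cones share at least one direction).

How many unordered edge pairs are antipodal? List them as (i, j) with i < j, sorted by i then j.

count = 2; pairs: (2,4), (3,5)

α = atan 0.15 = 8.53°;  2α = 17.06°
n_0 = (+0.6041, -0.7969)
n_1 = (+0.8993, -0.4373)
n_2 = (+0.8998, +0.4363)
n_3 = (-0.1357, +0.9908)
n_4 = (-0.9833, -0.1820)
n_5 = (+0.1344, -0.9909)
  (0,1): δ = 153.10°  ·
  (0,2): δ = 101.30°  ·
  (0,3): δ = 29.37°  ·
  (0,4): δ = 63.32°  ·
  (0,5): δ = 150.56°  ·
  (1,2): δ = 128.20°  ·
  (1,3): δ = 56.27°  ·
  (1,4): δ = 36.42°  ·
  (1,5): δ = 123.66°  ·
  (2,3): δ = 108.07°  ·
  (2,4): δ = 15.38°  ✓
  (2,5): δ = 71.86°  ·
  (3,4): δ = 87.31°  ·
  (3,5): δ = 0.08°  ✓
  (4,5): δ = 92.77°  ·
antipodal pairs: 2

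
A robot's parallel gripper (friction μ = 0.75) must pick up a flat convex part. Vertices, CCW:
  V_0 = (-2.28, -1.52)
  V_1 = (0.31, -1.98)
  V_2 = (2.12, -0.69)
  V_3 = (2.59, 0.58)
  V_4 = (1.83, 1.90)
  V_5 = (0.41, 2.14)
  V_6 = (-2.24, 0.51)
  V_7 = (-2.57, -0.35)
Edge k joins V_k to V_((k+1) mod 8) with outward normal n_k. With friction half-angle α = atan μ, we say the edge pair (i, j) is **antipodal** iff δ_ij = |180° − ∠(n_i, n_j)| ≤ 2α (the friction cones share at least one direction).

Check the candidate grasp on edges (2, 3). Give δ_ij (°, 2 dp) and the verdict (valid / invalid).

δ = 129.76°, invalid

α = atan 0.75 = 36.87°;  2α = 73.74°
edge 2: e_2 = (+0.47, +1.27);  n_2 = (+0.9378, -0.3471)
edge 3: e_3 = (-0.76, +1.32);  n_3 = (+0.8666, +0.4990)
∠(n_2, n_3) = 50.24°
δ = |180° − 50.24°| = 129.76°
129.76° > 2α = 73.74°  →  invalid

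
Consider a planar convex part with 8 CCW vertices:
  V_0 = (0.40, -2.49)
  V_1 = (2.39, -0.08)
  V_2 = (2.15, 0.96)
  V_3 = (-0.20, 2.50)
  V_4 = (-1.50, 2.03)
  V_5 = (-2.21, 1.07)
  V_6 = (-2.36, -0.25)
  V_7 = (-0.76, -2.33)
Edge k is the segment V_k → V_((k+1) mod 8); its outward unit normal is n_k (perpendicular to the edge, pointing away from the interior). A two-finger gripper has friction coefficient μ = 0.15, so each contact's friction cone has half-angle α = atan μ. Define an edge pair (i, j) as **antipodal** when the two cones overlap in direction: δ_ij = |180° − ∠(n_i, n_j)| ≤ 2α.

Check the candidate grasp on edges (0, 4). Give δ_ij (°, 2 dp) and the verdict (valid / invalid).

α = atan 0.15 = 8.53°;  2α = 17.06°
edge 0: e_0 = (+1.99, +2.41);  n_0 = (+0.7711, -0.6367)
edge 4: e_4 = (-0.71, -0.96);  n_4 = (-0.8040, +0.5946)
∠(n_0, n_4) = 176.94°
δ = |180° − 176.94°| = 3.06°
3.06° ≤ 2α = 17.06°  →  valid

δ = 3.06°, valid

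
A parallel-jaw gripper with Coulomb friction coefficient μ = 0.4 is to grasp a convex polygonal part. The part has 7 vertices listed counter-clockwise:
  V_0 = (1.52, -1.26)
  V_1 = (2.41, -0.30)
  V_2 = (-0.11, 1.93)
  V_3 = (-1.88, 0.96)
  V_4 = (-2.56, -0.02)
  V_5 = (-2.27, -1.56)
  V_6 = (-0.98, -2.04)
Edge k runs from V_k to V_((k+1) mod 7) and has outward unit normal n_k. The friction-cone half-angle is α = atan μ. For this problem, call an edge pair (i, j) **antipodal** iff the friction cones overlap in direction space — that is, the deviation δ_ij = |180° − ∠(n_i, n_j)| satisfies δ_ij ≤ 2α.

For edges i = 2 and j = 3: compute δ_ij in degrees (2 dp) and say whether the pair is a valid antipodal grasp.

δ = 153.48°, invalid

α = atan 0.4 = 21.80°;  2α = 43.60°
edge 2: e_2 = (-1.77, -0.97);  n_2 = (-0.4806, +0.8769)
edge 3: e_3 = (-0.68, -0.98);  n_3 = (-0.8216, +0.5701)
∠(n_2, n_3) = 26.52°
δ = |180° − 26.52°| = 153.48°
153.48° > 2α = 43.60°  →  invalid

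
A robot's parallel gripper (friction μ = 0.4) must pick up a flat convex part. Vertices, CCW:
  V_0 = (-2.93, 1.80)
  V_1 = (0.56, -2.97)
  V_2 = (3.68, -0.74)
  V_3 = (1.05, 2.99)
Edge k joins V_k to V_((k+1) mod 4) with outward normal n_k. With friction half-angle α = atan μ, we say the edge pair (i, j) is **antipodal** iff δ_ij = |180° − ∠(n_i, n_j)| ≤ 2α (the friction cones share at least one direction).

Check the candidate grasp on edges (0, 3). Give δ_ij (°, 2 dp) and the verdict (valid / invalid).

α = atan 0.4 = 21.80°;  2α = 43.60°
edge 0: e_0 = (+3.49, -4.77);  n_0 = (-0.8070, -0.5905)
edge 3: e_3 = (-3.98, -1.19);  n_3 = (-0.2865, +0.9581)
∠(n_0, n_3) = 109.54°
δ = |180° − 109.54°| = 70.46°
70.46° > 2α = 43.60°  →  invalid

δ = 70.46°, invalid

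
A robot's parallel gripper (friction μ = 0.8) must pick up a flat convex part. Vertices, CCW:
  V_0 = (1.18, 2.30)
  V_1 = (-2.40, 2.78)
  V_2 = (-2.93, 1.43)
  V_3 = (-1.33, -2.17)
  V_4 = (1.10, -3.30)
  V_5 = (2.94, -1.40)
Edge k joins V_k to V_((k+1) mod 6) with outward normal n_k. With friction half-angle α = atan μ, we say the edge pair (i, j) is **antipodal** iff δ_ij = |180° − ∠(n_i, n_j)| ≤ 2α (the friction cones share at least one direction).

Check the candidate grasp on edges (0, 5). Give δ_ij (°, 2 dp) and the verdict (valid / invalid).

δ = 123.08°, invalid

α = atan 0.8 = 38.66°;  2α = 77.32°
edge 0: e_0 = (-3.58, +0.48);  n_0 = (+0.1329, +0.9911)
edge 5: e_5 = (-1.76, +3.70);  n_5 = (+0.9030, +0.4296)
∠(n_0, n_5) = 56.92°
δ = |180° − 56.92°| = 123.08°
123.08° > 2α = 77.32°  →  invalid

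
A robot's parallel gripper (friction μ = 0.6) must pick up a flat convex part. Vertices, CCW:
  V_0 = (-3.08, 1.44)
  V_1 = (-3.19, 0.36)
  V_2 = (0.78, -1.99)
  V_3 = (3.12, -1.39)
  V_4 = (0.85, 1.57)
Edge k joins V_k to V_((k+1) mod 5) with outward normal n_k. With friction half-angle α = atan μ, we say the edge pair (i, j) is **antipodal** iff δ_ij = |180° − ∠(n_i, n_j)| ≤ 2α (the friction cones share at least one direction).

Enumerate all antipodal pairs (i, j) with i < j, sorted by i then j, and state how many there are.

α = atan 0.6 = 30.96°;  2α = 61.93°
n_0 = (-0.9949, +0.1013)
n_1 = (-0.5094, -0.8605)
n_2 = (+0.2484, -0.9687)
n_3 = (+0.7935, +0.6085)
n_4 = (-0.0331, +0.9995)
  (0,1): δ = 114.81°  ·
  (0,2): δ = 69.80°  ·
  (0,3): δ = 43.30°  ✓
  (0,4): δ = 97.71°  ·
  (1,2): δ = 135.00°  ·
  (1,3): δ = 21.89°  ✓
  (1,4): δ = 32.52°  ✓
  (2,3): δ = 66.90°  ·
  (2,4): δ = 12.49°  ✓
  (3,4): δ = 125.59°  ·
antipodal pairs: 4

count = 4; pairs: (0,3), (1,3), (1,4), (2,4)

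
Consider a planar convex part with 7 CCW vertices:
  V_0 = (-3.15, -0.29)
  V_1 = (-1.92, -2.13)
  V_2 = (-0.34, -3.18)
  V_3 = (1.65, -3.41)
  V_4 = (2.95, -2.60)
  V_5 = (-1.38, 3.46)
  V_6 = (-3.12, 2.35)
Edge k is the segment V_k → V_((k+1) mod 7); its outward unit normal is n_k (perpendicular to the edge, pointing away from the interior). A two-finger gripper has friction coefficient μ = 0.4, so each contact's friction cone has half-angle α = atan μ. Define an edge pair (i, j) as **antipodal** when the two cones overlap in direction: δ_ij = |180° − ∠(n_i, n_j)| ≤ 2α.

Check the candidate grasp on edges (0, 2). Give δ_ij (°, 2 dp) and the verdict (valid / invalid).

α = atan 0.4 = 21.80°;  2α = 43.60°
edge 0: e_0 = (+1.23, -1.84);  n_0 = (-0.8314, -0.5557)
edge 2: e_2 = (+1.99, -0.23);  n_2 = (-0.1148, -0.9934)
∠(n_0, n_2) = 49.65°
δ = |180° − 49.65°| = 130.35°
130.35° > 2α = 43.60°  →  invalid

δ = 130.35°, invalid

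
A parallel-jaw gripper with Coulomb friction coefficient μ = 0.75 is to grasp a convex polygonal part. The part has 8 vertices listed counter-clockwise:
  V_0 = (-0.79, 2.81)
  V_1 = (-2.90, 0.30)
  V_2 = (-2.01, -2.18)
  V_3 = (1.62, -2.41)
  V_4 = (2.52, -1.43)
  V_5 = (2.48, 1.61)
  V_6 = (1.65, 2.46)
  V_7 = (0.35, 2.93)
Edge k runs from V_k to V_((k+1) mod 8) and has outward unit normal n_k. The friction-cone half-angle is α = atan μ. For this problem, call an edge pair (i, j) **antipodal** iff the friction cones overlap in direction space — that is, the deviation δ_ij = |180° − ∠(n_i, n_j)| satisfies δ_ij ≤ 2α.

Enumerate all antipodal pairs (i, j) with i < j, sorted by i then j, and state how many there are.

count = 12; pairs: (0,2), (0,3), (0,4), (1,3), (1,4), (1,5), (1,6), (2,5), (2,6), (2,7), (3,6), (3,7)

α = atan 0.75 = 36.87°;  2α = 73.74°
n_0 = (-0.7655, +0.6435)
n_1 = (-0.9412, -0.3378)
n_2 = (-0.0632, -0.9980)
n_3 = (+0.7365, -0.6764)
n_4 = (+0.9999, +0.0132)
n_5 = (+0.7155, +0.6986)
n_6 = (+0.3400, +0.9404)
n_7 = (-0.1047, +0.9945)
  (0,1): δ = 120.21°  ·
  (0,2): δ = 53.57°  ✓
  (0,3): δ = 2.51°  ✓
  (0,4): δ = 40.81°  ✓
  (0,5): δ = 84.37°  ·
  (0,6): δ = 110.17°  ·
  (0,7): δ = 136.06°  ·
  (1,2): δ = 113.37°  ·
  (1,3): δ = 62.30°  ✓
  (1,4): δ = 18.99°  ✓
  (1,5): δ = 24.58°  ✓
  (1,6): δ = 50.38°  ✓
  (1,7): δ = 76.27°  ·
  (2,3): δ = 128.94°  ·
  (2,4): δ = 85.62°  ·
  (2,5): δ = 42.06°  ✓
  (2,6): δ = 16.25°  ✓
  (2,7): δ = 9.63°  ✓
  (3,4): δ = 136.68°  ·
  (3,5): δ = 93.12°  ·
  (3,6): δ = 67.31°  ✓
  (3,7): δ = 41.43°  ✓
  (4,5): δ = 136.44°  ·
  (4,6): δ = 110.63°  ·
  (4,7): δ = 84.74°  ·
  (5,6): δ = 154.19°  ·
  (5,7): δ = 128.31°  ·
  (6,7): δ = 154.11°  ·
antipodal pairs: 12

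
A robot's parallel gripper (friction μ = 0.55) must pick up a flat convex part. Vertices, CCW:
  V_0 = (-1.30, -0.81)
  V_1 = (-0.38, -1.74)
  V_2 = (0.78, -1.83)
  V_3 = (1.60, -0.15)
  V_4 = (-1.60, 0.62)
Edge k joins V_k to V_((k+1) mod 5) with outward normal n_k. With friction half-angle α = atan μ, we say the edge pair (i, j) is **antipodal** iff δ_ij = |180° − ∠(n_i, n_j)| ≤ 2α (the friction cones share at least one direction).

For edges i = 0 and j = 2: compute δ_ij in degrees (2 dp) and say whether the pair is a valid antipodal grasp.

α = atan 0.55 = 28.81°;  2α = 57.62°
edge 0: e_0 = (+0.92, -0.93);  n_0 = (-0.7109, -0.7033)
edge 2: e_2 = (+0.82, +1.68);  n_2 = (+0.8987, -0.4386)
∠(n_0, n_2) = 109.29°
δ = |180° − 109.29°| = 70.71°
70.71° > 2α = 57.62°  →  invalid

δ = 70.71°, invalid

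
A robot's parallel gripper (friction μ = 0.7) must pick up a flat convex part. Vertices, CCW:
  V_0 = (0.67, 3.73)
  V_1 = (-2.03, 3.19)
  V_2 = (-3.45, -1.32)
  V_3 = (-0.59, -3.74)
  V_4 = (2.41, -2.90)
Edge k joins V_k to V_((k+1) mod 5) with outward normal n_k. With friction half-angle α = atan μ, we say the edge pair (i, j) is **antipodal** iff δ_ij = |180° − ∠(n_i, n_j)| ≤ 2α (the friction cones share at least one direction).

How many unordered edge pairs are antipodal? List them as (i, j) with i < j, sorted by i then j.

count = 5; pairs: (0,2), (0,3), (1,3), (1,4), (2,4)

α = atan 0.7 = 34.99°;  2α = 69.98°
n_0 = (-0.1961, +0.9806)
n_1 = (-0.9538, +0.3003)
n_2 = (-0.6459, -0.7634)
n_3 = (+0.2696, -0.9630)
n_4 = (+0.9672, +0.2538)
  (0,1): δ = 118.79°  ·
  (0,2): δ = 51.55°  ✓
  (0,3): δ = 4.33°  ✓
  (0,4): δ = 93.40°  ·
  (1,2): δ = 112.76°  ·
  (1,3): δ = 56.88°  ✓
  (1,4): δ = 32.18°  ✓
  (2,3): δ = 124.12°  ·
  (2,4): δ = 35.06°  ✓
  (3,4): δ = 90.94°  ·
antipodal pairs: 5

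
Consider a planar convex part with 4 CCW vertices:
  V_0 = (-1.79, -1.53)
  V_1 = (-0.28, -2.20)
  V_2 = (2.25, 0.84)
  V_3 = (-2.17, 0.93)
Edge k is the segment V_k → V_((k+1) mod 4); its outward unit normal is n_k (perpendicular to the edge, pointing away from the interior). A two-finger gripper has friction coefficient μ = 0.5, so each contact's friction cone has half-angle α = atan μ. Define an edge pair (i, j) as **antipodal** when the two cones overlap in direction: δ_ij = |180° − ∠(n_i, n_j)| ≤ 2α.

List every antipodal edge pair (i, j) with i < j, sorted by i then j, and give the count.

α = atan 0.5 = 26.57°;  2α = 53.13°
n_0 = (-0.4056, -0.9141)
n_1 = (+0.7686, -0.6397)
n_2 = (+0.0204, +0.9998)
n_3 = (-0.9883, -0.1527)
  (0,1): δ = 105.84°  ·
  (0,2): δ = 22.76°  ✓
  (0,3): δ = 122.71°  ·
  (1,2): δ = 51.40°  ✓
  (1,3): δ = 48.55°  ✓
  (2,3): δ = 80.05°  ·
antipodal pairs: 3

count = 3; pairs: (0,2), (1,2), (1,3)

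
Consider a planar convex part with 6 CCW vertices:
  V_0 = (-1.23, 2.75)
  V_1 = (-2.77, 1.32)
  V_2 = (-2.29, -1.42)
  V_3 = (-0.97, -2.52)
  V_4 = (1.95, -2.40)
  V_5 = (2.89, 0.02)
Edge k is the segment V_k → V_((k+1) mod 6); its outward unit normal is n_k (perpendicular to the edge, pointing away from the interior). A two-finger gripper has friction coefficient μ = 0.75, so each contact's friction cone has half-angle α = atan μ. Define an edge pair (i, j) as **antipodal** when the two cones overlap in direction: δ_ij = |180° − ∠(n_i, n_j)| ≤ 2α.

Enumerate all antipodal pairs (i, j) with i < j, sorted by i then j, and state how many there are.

α = atan 0.75 = 36.87°;  2α = 73.74°
n_0 = (-0.6805, +0.7328)
n_1 = (-0.9850, -0.1726)
n_2 = (-0.6402, -0.7682)
n_3 = (+0.0411, -0.9992)
n_4 = (+0.9321, -0.3621)
n_5 = (+0.5524, +0.8336)
  (0,1): δ = 122.94°  ·
  (0,2): δ = 82.68°  ·
  (0,3): δ = 40.53°  ✓
  (0,4): δ = 25.89°  ✓
  (0,5): δ = 103.59°  ·
  (1,2): δ = 139.74°  ·
  (1,3): δ = 97.58°  ·
  (1,4): δ = 31.16°  ✓
  (1,5): δ = 46.53°  ✓
  (2,3): δ = 137.84°  ·
  (2,4): δ = 71.42°  ✓
  (2,5): δ = 6.28°  ✓
  (3,4): δ = 113.58°  ·
  (3,5): δ = 35.88°  ✓
  (4,5): δ = 102.30°  ·
antipodal pairs: 7

count = 7; pairs: (0,3), (0,4), (1,4), (1,5), (2,4), (2,5), (3,5)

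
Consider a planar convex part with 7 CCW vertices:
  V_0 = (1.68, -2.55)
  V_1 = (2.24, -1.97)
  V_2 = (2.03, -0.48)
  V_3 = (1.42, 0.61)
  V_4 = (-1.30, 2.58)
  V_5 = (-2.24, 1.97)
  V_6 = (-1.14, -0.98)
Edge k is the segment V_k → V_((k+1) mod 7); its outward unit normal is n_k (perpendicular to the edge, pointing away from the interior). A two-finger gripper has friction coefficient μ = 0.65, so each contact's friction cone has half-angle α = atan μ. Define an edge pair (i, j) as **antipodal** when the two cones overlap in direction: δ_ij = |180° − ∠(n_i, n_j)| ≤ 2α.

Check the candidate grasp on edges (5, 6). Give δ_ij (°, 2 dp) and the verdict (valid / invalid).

δ = 139.56°, invalid

α = atan 0.65 = 33.02°;  2α = 66.05°
edge 5: e_5 = (+1.10, -2.95);  n_5 = (-0.9370, -0.3494)
edge 6: e_6 = (+2.82, -1.57);  n_6 = (-0.4864, -0.8737)
∠(n_5, n_6) = 40.44°
δ = |180° − 40.44°| = 139.56°
139.56° > 2α = 66.05°  →  invalid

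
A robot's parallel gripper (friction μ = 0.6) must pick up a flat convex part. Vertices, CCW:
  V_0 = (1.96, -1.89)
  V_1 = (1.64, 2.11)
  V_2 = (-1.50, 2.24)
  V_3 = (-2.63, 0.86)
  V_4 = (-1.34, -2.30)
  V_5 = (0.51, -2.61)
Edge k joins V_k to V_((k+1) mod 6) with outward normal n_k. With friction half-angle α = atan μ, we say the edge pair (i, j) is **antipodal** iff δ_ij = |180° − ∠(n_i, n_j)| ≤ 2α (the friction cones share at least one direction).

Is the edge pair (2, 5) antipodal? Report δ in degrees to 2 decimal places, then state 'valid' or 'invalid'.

α = atan 0.6 = 30.96°;  2α = 61.93°
edge 2: e_2 = (-1.13, -1.38);  n_2 = (-0.7737, +0.6335)
edge 5: e_5 = (+1.45, +0.72);  n_5 = (+0.4447, -0.8957)
∠(n_2, n_5) = 155.72°
δ = |180° − 155.72°| = 24.28°
24.28° ≤ 2α = 61.93°  →  valid

δ = 24.28°, valid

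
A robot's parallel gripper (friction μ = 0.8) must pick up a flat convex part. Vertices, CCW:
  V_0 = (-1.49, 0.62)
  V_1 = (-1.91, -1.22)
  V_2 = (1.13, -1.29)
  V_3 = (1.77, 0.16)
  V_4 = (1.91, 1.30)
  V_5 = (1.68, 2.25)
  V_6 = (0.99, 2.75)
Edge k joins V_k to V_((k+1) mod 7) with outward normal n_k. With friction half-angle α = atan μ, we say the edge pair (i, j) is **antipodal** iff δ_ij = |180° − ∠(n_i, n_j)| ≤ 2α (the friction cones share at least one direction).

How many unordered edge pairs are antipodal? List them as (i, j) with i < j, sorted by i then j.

α = atan 0.8 = 38.66°;  2α = 77.32°
n_0 = (-0.9749, +0.2225)
n_1 = (-0.0230, -0.9997)
n_2 = (+0.9148, -0.4038)
n_3 = (+0.9925, -0.1219)
n_4 = (+0.9719, +0.2353)
n_5 = (+0.5868, +0.8097)
n_6 = (-0.6515, +0.7586)
  (0,1): δ = 78.46°  ·
  (0,2): δ = 10.96°  ✓
  (0,3): δ = 5.86°  ✓
  (0,4): δ = 26.47°  ✓
  (0,5): δ = 66.93°  ✓
  (0,6): δ = 143.52°  ·
  (1,2): δ = 112.50°  ·
  (1,3): δ = 95.68°  ·
  (1,4): δ = 75.07°  ✓
  (1,5): δ = 34.61°  ✓
  (1,6): δ = 41.98°  ✓
  (2,3): δ = 163.19°  ·
  (2,4): δ = 142.57°  ·
  (2,5): δ = 102.11°  ·
  (2,6): δ = 25.53°  ✓
  (3,4): δ = 159.39°  ·
  (3,5): δ = 118.93°  ·
  (3,6): δ = 42.34°  ✓
  (4,5): δ = 139.54°  ·
  (4,6): δ = 62.95°  ✓
  (5,6): δ = 103.41°  ·
antipodal pairs: 10

count = 10; pairs: (0,2), (0,3), (0,4), (0,5), (1,4), (1,5), (1,6), (2,6), (3,6), (4,6)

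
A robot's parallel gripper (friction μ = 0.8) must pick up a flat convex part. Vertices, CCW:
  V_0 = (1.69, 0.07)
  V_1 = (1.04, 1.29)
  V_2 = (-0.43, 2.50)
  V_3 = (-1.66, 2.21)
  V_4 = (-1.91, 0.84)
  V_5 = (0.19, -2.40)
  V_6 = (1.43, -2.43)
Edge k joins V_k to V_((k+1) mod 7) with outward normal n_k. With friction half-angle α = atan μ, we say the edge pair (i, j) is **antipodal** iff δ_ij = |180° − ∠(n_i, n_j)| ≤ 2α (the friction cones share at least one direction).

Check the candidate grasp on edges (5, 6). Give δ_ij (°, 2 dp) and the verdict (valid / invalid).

α = atan 0.8 = 38.66°;  2α = 77.32°
edge 5: e_5 = (+1.24, -0.03);  n_5 = (-0.0242, -0.9997)
edge 6: e_6 = (+0.26, +2.50);  n_6 = (+0.9946, -0.1034)
∠(n_5, n_6) = 85.45°
δ = |180° − 85.45°| = 94.55°
94.55° > 2α = 77.32°  →  invalid

δ = 94.55°, invalid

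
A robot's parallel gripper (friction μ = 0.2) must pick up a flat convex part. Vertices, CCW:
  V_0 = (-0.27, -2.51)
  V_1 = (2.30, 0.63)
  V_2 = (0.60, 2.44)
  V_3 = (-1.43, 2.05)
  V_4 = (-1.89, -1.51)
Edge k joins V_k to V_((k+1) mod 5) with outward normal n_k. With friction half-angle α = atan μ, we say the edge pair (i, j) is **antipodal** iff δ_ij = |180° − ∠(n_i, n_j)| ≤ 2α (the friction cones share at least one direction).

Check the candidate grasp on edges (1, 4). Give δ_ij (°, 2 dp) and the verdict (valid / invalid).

α = atan 0.2 = 11.31°;  2α = 22.62°
edge 1: e_1 = (-1.70, +1.81);  n_1 = (+0.7289, +0.6846)
edge 4: e_4 = (+1.62, -1.00);  n_4 = (-0.5253, -0.8509)
∠(n_1, n_4) = 164.89°
δ = |180° − 164.89°| = 15.11°
15.11° ≤ 2α = 22.62°  →  valid

δ = 15.11°, valid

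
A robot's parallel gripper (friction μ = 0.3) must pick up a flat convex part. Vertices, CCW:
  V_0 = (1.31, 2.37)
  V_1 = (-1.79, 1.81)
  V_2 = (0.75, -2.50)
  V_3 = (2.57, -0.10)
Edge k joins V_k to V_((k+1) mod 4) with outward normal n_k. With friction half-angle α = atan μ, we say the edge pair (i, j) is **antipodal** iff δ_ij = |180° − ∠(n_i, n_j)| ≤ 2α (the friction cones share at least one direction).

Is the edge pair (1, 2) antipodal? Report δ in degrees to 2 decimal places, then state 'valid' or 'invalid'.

α = atan 0.3 = 16.70°;  2α = 33.40°
edge 1: e_1 = (+2.54, -4.31);  n_1 = (-0.8615, -0.5077)
edge 2: e_2 = (+1.82, +2.40);  n_2 = (+0.7968, -0.6042)
∠(n_1, n_2) = 112.31°
δ = |180° − 112.31°| = 67.69°
67.69° > 2α = 33.40°  →  invalid

δ = 67.69°, invalid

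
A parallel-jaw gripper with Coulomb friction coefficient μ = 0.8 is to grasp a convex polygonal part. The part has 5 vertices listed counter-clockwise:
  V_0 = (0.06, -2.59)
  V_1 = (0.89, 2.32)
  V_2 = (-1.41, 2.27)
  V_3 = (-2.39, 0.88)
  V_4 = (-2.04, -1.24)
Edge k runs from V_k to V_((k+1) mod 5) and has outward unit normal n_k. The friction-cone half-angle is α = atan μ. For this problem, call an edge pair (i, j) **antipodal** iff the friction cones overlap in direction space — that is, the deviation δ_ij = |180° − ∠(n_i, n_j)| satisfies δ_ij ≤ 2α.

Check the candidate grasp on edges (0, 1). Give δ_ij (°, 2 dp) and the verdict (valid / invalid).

δ = 79.16°, invalid

α = atan 0.8 = 38.66°;  2α = 77.32°
edge 0: e_0 = (+0.83, +4.91);  n_0 = (+0.9860, -0.1667)
edge 1: e_1 = (-2.30, -0.05);  n_1 = (-0.0217, +0.9998)
∠(n_0, n_1) = 100.84°
δ = |180° − 100.84°| = 79.16°
79.16° > 2α = 77.32°  →  invalid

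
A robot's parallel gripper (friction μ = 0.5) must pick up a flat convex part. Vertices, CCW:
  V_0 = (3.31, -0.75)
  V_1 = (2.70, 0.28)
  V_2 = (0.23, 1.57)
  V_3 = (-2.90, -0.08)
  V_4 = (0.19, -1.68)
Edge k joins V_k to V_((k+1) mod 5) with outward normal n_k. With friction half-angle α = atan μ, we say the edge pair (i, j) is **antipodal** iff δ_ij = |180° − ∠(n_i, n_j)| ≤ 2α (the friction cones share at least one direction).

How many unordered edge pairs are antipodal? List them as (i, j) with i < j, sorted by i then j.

α = atan 0.5 = 26.57°;  2α = 53.13°
n_0 = (+0.8604, +0.5096)
n_1 = (+0.4629, +0.8864)
n_2 = (-0.4663, +0.8846)
n_3 = (-0.4598, -0.8880)
n_4 = (+0.2857, -0.9583)
  (0,1): δ = 148.21°  ·
  (0,2): δ = 92.84°  ·
  (0,3): δ = 31.99°  ✓
  (0,4): δ = 75.96°  ·
  (1,2): δ = 124.63°  ·
  (1,3): δ = 0.20°  ✓
  (1,4): δ = 44.17°  ✓
  (2,3): δ = 55.17°  ·
  (2,4): δ = 11.20°  ✓
  (3,4): δ = 136.03°  ·
antipodal pairs: 4

count = 4; pairs: (0,3), (1,3), (1,4), (2,4)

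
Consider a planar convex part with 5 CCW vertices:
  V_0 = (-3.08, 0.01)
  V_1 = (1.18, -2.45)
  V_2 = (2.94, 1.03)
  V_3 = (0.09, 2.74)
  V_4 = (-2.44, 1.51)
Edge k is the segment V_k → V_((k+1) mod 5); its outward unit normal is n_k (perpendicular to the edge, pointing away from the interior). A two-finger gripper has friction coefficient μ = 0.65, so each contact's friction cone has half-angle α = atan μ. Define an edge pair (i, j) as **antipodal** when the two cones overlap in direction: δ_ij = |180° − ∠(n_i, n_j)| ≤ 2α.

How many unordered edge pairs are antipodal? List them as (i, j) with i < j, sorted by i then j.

count = 4; pairs: (0,2), (0,3), (1,3), (1,4)

α = atan 0.65 = 33.02°;  2α = 66.05°
n_0 = (-0.5001, -0.8660)
n_1 = (+0.8924, -0.4513)
n_2 = (+0.5145, +0.8575)
n_3 = (-0.4372, +0.8993)
n_4 = (-0.9198, +0.3924)
  (0,1): δ = 86.82°  ·
  (0,2): δ = 0.96°  ✓
  (0,3): δ = 55.93°  ✓
  (0,4): δ = 96.90°  ·
  (1,2): δ = 94.14°  ·
  (1,3): δ = 37.24°  ✓
  (1,4): δ = 3.72°  ✓
  (2,3): δ = 123.11°  ·
  (2,4): δ = 82.14°  ·
  (3,4): δ = 139.03°  ·
antipodal pairs: 4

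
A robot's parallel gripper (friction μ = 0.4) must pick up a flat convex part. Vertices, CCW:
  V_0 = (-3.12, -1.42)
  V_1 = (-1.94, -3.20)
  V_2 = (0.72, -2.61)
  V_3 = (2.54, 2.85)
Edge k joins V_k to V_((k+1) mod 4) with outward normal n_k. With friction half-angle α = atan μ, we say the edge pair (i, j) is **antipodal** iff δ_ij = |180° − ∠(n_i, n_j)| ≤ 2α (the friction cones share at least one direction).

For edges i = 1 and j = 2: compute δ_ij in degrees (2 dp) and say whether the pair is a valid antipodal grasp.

α = atan 0.4 = 21.80°;  2α = 43.60°
edge 1: e_1 = (+2.66, +0.59);  n_1 = (+0.2165, -0.9763)
edge 2: e_2 = (+1.82, +5.46);  n_2 = (+0.9487, -0.3162)
∠(n_1, n_2) = 59.06°
δ = |180° − 59.06°| = 120.94°
120.94° > 2α = 43.60°  →  invalid

δ = 120.94°, invalid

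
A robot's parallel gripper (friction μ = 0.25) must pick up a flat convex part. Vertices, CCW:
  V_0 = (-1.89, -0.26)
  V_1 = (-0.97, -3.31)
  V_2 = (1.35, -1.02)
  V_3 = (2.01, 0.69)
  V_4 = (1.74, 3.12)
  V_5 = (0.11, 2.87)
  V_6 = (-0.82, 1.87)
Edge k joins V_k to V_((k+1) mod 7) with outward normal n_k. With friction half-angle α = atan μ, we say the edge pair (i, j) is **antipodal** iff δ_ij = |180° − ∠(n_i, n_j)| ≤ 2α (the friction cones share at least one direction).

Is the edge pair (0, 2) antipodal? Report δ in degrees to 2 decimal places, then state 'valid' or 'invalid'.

δ = 37.89°, invalid

α = atan 0.25 = 14.04°;  2α = 28.07°
edge 0: e_0 = (+0.92, -3.05);  n_0 = (-0.9574, -0.2888)
edge 2: e_2 = (+0.66, +1.71);  n_2 = (+0.9329, -0.3601)
∠(n_0, n_2) = 142.11°
δ = |180° − 142.11°| = 37.89°
37.89° > 2α = 28.07°  →  invalid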